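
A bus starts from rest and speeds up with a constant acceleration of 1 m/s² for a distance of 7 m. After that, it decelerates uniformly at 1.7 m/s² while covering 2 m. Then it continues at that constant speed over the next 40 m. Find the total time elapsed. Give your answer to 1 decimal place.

Phase 1 (accelerating): v₀ = 0 m/s, a = 1 m/s².
v² = v₀² + 2aΔx = 0² + 2·1·7 = 14.0 → v = 3.74 m/s
t = (v − v₀)/a = (3.74 − 0)/1 = 3.74 s

Phase 2 (decelerating): v₀ = 3.74 m/s, a = -1.7 m/s².
v² = v₀² + 2aΔx = 3.74² + 2·-1.7·2 = 7.20 → v = 2.68 m/s
t = (v − v₀)/a = (2.68 − 3.74)/-1.7 = 0.623 s

Phase 3 (constant speed): v₀ = 2.68 m/s, a = 0 m/s².
Constant speed: t = d/v = 40/2.68 = 14.9 s
Total time = 3.74 + 0.623 + 14.9 = 19.3 s

19.3 s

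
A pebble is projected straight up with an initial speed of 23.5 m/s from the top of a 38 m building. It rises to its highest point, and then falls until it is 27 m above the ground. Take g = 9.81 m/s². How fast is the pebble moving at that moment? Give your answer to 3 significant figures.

27.7 m/s

Phase 1 (rising): v₀ = 23.5 m/s, a = -9.81 m/s².
v = v₀ + at → t = (0 − 23.5) / -9.81 = 2.40 s
v² = v₀² + 2aΔx → Δx = (0² − 23.5²)/(2·-9.81) = 28.1 m

Phase 2 (falling): v₀ = 0 m/s, a = -9.81 m/s².
Falls 39.1 m from rest: t = √(2·39.1/9.81) = 2.83 s; v = g·t = 27.7 m/s.
Final speed = 27.7 m/s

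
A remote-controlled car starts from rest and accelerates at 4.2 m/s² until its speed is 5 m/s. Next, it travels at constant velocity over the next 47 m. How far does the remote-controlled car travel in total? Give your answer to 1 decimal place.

Phase 1 (accelerating): v₀ = 0 m/s, a = 4.2 m/s².
v = v₀ + at → t = (5 − 0) / 4.2 = 1.19 s
v² = v₀² + 2aΔx → Δx = (5² − 0²)/(2·4.2) = 2.98 m

Phase 2 (constant speed): v₀ = 5.00 m/s, a = 0 m/s².
Constant speed: t = d/v = 47/5.00 = 9.40 s
Total distance = 2.98 + 47.0 = 50.0 m

50.0 m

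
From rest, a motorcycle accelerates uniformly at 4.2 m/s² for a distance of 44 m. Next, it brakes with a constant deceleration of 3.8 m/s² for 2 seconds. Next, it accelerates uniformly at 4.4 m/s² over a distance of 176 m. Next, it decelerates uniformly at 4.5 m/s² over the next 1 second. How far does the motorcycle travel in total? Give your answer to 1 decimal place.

289.6 m

Phase 1 (accelerating): v₀ = 0 m/s, a = 4.2 m/s².
v² = v₀² + 2aΔx = 0² + 2·4.2·44 = 370 → v = 19.2 m/s
t = (v − v₀)/a = (19.2 − 0)/4.2 = 4.58 s

Phase 2 (decelerating): v₀ = 19.2 m/s, a = -3.8 m/s².
v = v₀ + at = 19.2 + (-3.8)(2) = 11.6 m/s
Δx = v₀t + ½at² = 19.2·2 + 0.5·-3.8·2² = 30.8 m

Phase 3 (accelerating): v₀ = 11.6 m/s, a = 4.4 m/s².
v² = v₀² + 2aΔx = 11.6² + 2·4.4·176 = 1680 → v = 41.0 m/s
t = (v − v₀)/a = (41.0 − 11.6)/4.4 = 6.68 s

Phase 4 (decelerating): v₀ = 41.0 m/s, a = -4.5 m/s².
v = v₀ + at = 41.0 + (-4.5)(1) = 36.5 m/s
Δx = v₀t + ½at² = 41.0·1 + 0.5·-4.5·1² = 38.8 m
Total distance = 44.0 + 30.8 + 176 + 38.8 = 290 m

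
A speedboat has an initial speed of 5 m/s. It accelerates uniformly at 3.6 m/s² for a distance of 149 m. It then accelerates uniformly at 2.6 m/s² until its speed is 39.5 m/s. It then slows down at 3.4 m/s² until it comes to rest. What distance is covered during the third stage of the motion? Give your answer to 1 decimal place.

229.4 m

Phase 1 (accelerating): v₀ = 5.00 m/s, a = 3.6 m/s².
v² = v₀² + 2aΔx = 5.00² + 2·3.6·149 = 1100 → v = 33.1 m/s
t = (v − v₀)/a = (33.1 − 5.00)/3.6 = 7.81 s

Phase 2 (accelerating): v₀ = 33.1 m/s, a = 2.6 m/s².
v = v₀ + at → t = (39.5 − 33.1) / 2.6 = 2.45 s
v² = v₀² + 2aΔx → Δx = (39.5² − 33.1²)/(2·2.6) = 88.9 m

Phase 3 (decelerating): v₀ = 39.5 m/s, a = -3.4 m/s².
v = v₀ + at → t = (0 − 39.5) / -3.4 = 11.6 s
v² = v₀² + 2aΔx → Δx = (0² − 39.5²)/(2·-3.4) = 229 m
Distance in phase 3 = 229 m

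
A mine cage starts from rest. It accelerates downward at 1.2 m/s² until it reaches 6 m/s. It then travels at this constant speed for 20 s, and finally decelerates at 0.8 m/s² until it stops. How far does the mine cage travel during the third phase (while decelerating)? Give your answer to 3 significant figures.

22.5 m

Phase 1 (accelerating): v₀ = 0 m/s, a = 1.2 m/s².
v = v₀ + at → t = (6 − 0) / 1.2 = 5.00 s
v² = v₀² + 2aΔx → Δx = (6² − 0²)/(2·1.2) = 15.0 m

Phase 2 (constant speed): v₀ = 6.00 m/s, a = 0 m/s².
v = v₀ + at = 6.00 + (0)(20) = 6.00 m/s
Δx = v₀t + ½at² = 6.00·20 + 0.5·0·20² = 120 m

Phase 3 (decelerating): v₀ = 6.00 m/s, a = -0.8 m/s².
v = v₀ + at → t = (0 − 6.00) / -0.8 = 7.50 s
v² = v₀² + 2aΔx → Δx = (0² − 6.00²)/(2·-0.8) = 22.5 m
Distance in phase 3 = 22.5 m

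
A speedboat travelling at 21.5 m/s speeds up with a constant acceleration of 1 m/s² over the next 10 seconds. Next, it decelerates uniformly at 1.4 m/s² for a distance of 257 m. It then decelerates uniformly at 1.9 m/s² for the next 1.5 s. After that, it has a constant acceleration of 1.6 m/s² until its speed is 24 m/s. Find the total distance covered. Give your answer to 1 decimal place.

666.3 m

Phase 1 (accelerating): v₀ = 21.5 m/s, a = 1 m/s².
v = v₀ + at = 21.5 + (1)(10) = 31.5 m/s
Δx = v₀t + ½at² = 21.5·10 + 0.5·1·10² = 265 m

Phase 2 (decelerating): v₀ = 31.5 m/s, a = -1.4 m/s².
v² = v₀² + 2aΔx = 31.5² + 2·-1.4·257 = 273 → v = 16.5 m/s
t = (v − v₀)/a = (16.5 − 31.5)/-1.4 = 10.7 s

Phase 3 (decelerating): v₀ = 16.5 m/s, a = -1.9 m/s².
v = v₀ + at = 16.5 + (-1.9)(1.5) = 13.7 m/s
Δx = v₀t + ½at² = 16.5·1.5 + 0.5·-1.9·1.5² = 22.6 m

Phase 4 (accelerating): v₀ = 13.7 m/s, a = 1.6 m/s².
v = v₀ + at → t = (24 − 13.7) / 1.6 = 6.46 s
v² = v₀² + 2aΔx → Δx = (24² − 13.7²)/(2·1.6) = 122 m
Total distance = 265 + 257 + 22.6 + 122 = 666 m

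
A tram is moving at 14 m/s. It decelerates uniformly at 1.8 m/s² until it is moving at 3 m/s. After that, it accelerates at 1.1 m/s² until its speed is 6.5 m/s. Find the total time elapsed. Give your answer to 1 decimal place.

9.3 s

Phase 1 (decelerating): v₀ = 14.0 m/s, a = -1.8 m/s².
v = v₀ + at → t = (3 − 14.0) / -1.8 = 6.11 s
v² = v₀² + 2aΔx → Δx = (3² − 14.0²)/(2·-1.8) = 51.9 m

Phase 2 (accelerating): v₀ = 3.00 m/s, a = 1.1 m/s².
v = v₀ + at → t = (6.5 − 3.00) / 1.1 = 3.18 s
v² = v₀² + 2aΔx → Δx = (6.5² − 3.00²)/(2·1.1) = 15.1 m
Total time = 6.11 + 3.18 = 9.29 s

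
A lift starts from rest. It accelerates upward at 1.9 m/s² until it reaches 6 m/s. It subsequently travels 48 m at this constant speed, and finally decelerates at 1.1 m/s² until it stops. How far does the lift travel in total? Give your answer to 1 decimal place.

73.8 m

Phase 1 (accelerating): v₀ = 0 m/s, a = 1.9 m/s².
v = v₀ + at → t = (6 − 0) / 1.9 = 3.16 s
v² = v₀² + 2aΔx → Δx = (6² − 0²)/(2·1.9) = 9.47 m

Phase 2 (constant speed): v₀ = 6.00 m/s, a = 0 m/s².
Constant speed: t = d/v = 48/6.00 = 8.00 s

Phase 3 (decelerating): v₀ = 6.00 m/s, a = -1.1 m/s².
v = v₀ + at → t = (0 − 6.00) / -1.1 = 5.45 s
v² = v₀² + 2aΔx → Δx = (0² − 6.00²)/(2·-1.1) = 16.4 m
Total distance = 9.47 + 48.0 + 16.4 = 73.8 m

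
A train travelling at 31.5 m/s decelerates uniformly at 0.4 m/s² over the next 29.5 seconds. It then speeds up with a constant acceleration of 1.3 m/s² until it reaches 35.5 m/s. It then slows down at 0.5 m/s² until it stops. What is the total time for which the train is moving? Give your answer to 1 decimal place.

112.7 s

Phase 1 (decelerating): v₀ = 31.5 m/s, a = -0.4 m/s².
v = v₀ + at = 31.5 + (-0.4)(29.5) = 19.7 m/s
Δx = v₀t + ½at² = 31.5·29.5 + 0.5·-0.4·29.5² = 755 m

Phase 2 (accelerating): v₀ = 19.7 m/s, a = 1.3 m/s².
v = v₀ + at → t = (35.5 − 19.7) / 1.3 = 12.2 s
v² = v₀² + 2aΔx → Δx = (35.5² − 19.7²)/(2·1.3) = 335 m

Phase 3 (decelerating): v₀ = 35.5 m/s, a = -0.5 m/s².
v = v₀ + at → t = (0 − 35.5) / -0.5 = 71.0 s
v² = v₀² + 2aΔx → Δx = (0² − 35.5²)/(2·-0.5) = 1260 m
Total time = 29.5 + 12.2 + 71.0 = 113 s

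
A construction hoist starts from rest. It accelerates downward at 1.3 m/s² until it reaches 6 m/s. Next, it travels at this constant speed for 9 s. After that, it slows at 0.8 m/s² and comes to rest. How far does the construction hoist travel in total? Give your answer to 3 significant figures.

Phase 1 (accelerating): v₀ = 0 m/s, a = 1.3 m/s².
v = v₀ + at → t = (6 − 0) / 1.3 = 4.62 s
v² = v₀² + 2aΔx → Δx = (6² − 0²)/(2·1.3) = 13.8 m

Phase 2 (constant speed): v₀ = 6.00 m/s, a = 0 m/s².
v = v₀ + at = 6.00 + (0)(9) = 6.00 m/s
Δx = v₀t + ½at² = 6.00·9 + 0.5·0·9² = 54.0 m

Phase 3 (decelerating): v₀ = 6.00 m/s, a = -0.8 m/s².
v = v₀ + at → t = (0 − 6.00) / -0.8 = 7.50 s
v² = v₀² + 2aΔx → Δx = (0² − 6.00²)/(2·-0.8) = 22.5 m
Total distance = 13.8 + 54.0 + 22.5 = 90.3 m

90.3 m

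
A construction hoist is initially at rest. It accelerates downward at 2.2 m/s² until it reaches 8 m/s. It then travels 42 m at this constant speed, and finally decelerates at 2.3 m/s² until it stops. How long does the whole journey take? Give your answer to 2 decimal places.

12.36 s

Phase 1 (accelerating): v₀ = 0 m/s, a = 2.2 m/s².
v = v₀ + at → t = (8 − 0) / 2.2 = 3.64 s
v² = v₀² + 2aΔx → Δx = (8² − 0²)/(2·2.2) = 14.5 m

Phase 2 (constant speed): v₀ = 8.00 m/s, a = 0 m/s².
Constant speed: t = d/v = 42/8.00 = 5.25 s

Phase 3 (decelerating): v₀ = 8.00 m/s, a = -2.3 m/s².
v = v₀ + at → t = (0 − 8.00) / -2.3 = 3.48 s
v² = v₀² + 2aΔx → Δx = (0² − 8.00²)/(2·-2.3) = 13.9 m
Total time = 3.64 + 5.25 + 3.48 = 12.4 s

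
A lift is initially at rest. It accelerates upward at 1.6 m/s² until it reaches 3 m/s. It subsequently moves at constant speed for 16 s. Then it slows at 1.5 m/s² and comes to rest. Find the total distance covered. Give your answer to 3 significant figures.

Phase 1 (accelerating): v₀ = 0 m/s, a = 1.6 m/s².
v = v₀ + at → t = (3 − 0) / 1.6 = 1.88 s
v² = v₀² + 2aΔx → Δx = (3² − 0²)/(2·1.6) = 2.81 m

Phase 2 (constant speed): v₀ = 3.00 m/s, a = 0 m/s².
v = v₀ + at = 3.00 + (0)(16) = 3.00 m/s
Δx = v₀t + ½at² = 3.00·16 + 0.5·0·16² = 48.0 m

Phase 3 (decelerating): v₀ = 3.00 m/s, a = -1.5 m/s².
v = v₀ + at → t = (0 − 3.00) / -1.5 = 2.00 s
v² = v₀² + 2aΔx → Δx = (0² − 3.00²)/(2·-1.5) = 3.00 m
Total distance = 2.81 + 48.0 + 3.00 = 53.8 m

53.8 m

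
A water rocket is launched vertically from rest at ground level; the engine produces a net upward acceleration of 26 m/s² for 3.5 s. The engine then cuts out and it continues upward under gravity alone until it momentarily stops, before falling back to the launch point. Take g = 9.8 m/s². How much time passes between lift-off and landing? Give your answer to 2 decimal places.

Phase 1 (powered ascent): v₀ = 0 m/s, a = 26 m/s².
v = v₀ + at = 0 + (26)(3.5) = 91.0 m/s
Δx = v₀t + ½at² = 0·3.5 + 0.5·26·3.5² = 159 m

Phase 2 (coasting upward): v₀ = 91.0 m/s, a = -9.8 m/s².
v = v₀ + at → t = (0 − 91.0) / -9.8 = 9.29 s
v² = v₀² + 2aΔx → Δx = (0² − 91.0²)/(2·-9.8) = 422 m

Phase 3 (free fall): v₀ = 0 m/s, a = -9.8 m/s².
Falls 582 m from rest: t = √(2·582/9.8) = 10.9 s; v = g·t = 107 m/s.
Total time = 3.50 + 9.29 + 10.9 = 23.7 s

23.68 s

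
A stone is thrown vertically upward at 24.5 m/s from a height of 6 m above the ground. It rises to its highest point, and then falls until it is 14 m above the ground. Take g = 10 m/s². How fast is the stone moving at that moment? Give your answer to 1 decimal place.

Phase 1 (rising): v₀ = 24.5 m/s, a = -10 m/s².
v = v₀ + at → t = (0 − 24.5) / -10 = 2.45 s
v² = v₀² + 2aΔx → Δx = (0² − 24.5²)/(2·-10) = 30.0 m

Phase 2 (falling): v₀ = 0 m/s, a = -10 m/s².
Falls 22.0 m from rest: t = √(2·22.0/10) = 2.10 s; v = g·t = 21.0 m/s.
Final speed = 21.0 m/s

21.0 m/s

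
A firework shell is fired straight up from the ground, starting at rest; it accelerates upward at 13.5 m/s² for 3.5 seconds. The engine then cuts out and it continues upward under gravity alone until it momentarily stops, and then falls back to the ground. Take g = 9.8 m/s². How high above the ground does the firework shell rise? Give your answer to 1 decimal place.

Phase 1 (powered ascent): v₀ = 0 m/s, a = 13.5 m/s².
v = v₀ + at = 0 + (13.5)(3.5) = 47.2 m/s
Δx = v₀t + ½at² = 0·3.5 + 0.5·13.5·3.5² = 82.7 m

Phase 2 (coasting upward): v₀ = 47.2 m/s, a = -9.8 m/s².
v = v₀ + at → t = (0 − 47.2) / -9.8 = 4.82 s
v² = v₀² + 2aΔx → Δx = (0² − 47.2²)/(2·-9.8) = 114 m
Maximum height = 82.7 + 114 = 197 m

196.6 m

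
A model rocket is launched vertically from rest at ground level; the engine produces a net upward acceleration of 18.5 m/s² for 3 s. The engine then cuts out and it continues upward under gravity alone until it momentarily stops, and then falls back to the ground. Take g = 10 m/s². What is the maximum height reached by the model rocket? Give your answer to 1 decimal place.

237.3 m

Phase 1 (powered ascent): v₀ = 0 m/s, a = 18.5 m/s².
v = v₀ + at = 0 + (18.5)(3) = 55.5 m/s
Δx = v₀t + ½at² = 0·3 + 0.5·18.5·3² = 83.2 m

Phase 2 (coasting upward): v₀ = 55.5 m/s, a = -10 m/s².
v = v₀ + at → t = (0 − 55.5) / -10 = 5.55 s
v² = v₀² + 2aΔx → Δx = (0² − 55.5²)/(2·-10) = 154 m
Maximum height = 83.2 + 154 = 237 m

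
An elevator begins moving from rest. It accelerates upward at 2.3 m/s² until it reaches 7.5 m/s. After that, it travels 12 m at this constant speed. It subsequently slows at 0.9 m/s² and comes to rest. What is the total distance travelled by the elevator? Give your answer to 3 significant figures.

55.5 m

Phase 1 (accelerating): v₀ = 0 m/s, a = 2.3 m/s².
v = v₀ + at → t = (7.5 − 0) / 2.3 = 3.26 s
v² = v₀² + 2aΔx → Δx = (7.5² − 0²)/(2·2.3) = 12.2 m

Phase 2 (constant speed): v₀ = 7.50 m/s, a = 0 m/s².
Constant speed: t = d/v = 12/7.50 = 1.60 s

Phase 3 (decelerating): v₀ = 7.50 m/s, a = -0.9 m/s².
v = v₀ + at → t = (0 − 7.50) / -0.9 = 8.33 s
v² = v₀² + 2aΔx → Δx = (0² − 7.50²)/(2·-0.9) = 31.2 m
Total distance = 12.2 + 12.0 + 31.2 = 55.5 m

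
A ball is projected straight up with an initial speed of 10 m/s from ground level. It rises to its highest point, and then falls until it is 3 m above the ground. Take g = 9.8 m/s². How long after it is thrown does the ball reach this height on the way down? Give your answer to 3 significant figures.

1.68 s

Phase 1 (rising): v₀ = 10.0 m/s, a = -9.8 m/s².
v = v₀ + at → t = (0 − 10.0) / -9.8 = 1.02 s
v² = v₀² + 2aΔx → Δx = (0² − 10.0²)/(2·-9.8) = 5.10 m

Phase 2 (falling): v₀ = 0 m/s, a = -9.8 m/s².
Falls 2.10 m from rest: t = √(2·2.10/9.8) = 0.655 s; v = g·t = 6.42 m/s.
Total time = 1.02 + 0.655 = 1.68 s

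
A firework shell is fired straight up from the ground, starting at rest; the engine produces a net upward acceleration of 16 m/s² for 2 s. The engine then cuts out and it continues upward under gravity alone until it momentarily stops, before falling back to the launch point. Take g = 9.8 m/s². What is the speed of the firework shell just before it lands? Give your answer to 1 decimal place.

Phase 1 (powered ascent): v₀ = 0 m/s, a = 16 m/s².
v = v₀ + at = 0 + (16)(2) = 32.0 m/s
Δx = v₀t + ½at² = 0·2 + 0.5·16·2² = 32.0 m

Phase 2 (coasting upward): v₀ = 32.0 m/s, a = -9.8 m/s².
v = v₀ + at → t = (0 − 32.0) / -9.8 = 3.27 s
v² = v₀² + 2aΔx → Δx = (0² − 32.0²)/(2·-9.8) = 52.2 m

Phase 3 (free fall): v₀ = 0 m/s, a = -9.8 m/s².
Falls 84.2 m from rest: t = √(2·84.2/9.8) = 4.15 s; v = g·t = 40.6 m/s.
Impact speed = 40.6 m/s

40.6 m/s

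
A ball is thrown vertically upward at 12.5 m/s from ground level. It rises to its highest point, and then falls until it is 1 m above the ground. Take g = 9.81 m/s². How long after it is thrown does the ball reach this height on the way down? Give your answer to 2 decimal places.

Phase 1 (rising): v₀ = 12.5 m/s, a = -9.81 m/s².
v = v₀ + at → t = (0 − 12.5) / -9.81 = 1.27 s
v² = v₀² + 2aΔx → Δx = (0² − 12.5²)/(2·-9.81) = 7.96 m

Phase 2 (falling): v₀ = 0 m/s, a = -9.81 m/s².
Falls 6.96 m from rest: t = √(2·6.96/9.81) = 1.19 s; v = g·t = 11.7 m/s.
Total time = 1.27 + 1.19 = 2.47 s

2.47 s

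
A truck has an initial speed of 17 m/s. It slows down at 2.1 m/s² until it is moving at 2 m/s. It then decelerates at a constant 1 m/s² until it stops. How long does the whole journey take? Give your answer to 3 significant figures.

Phase 1 (decelerating): v₀ = 17.0 m/s, a = -2.1 m/s².
v = v₀ + at → t = (2 − 17.0) / -2.1 = 7.14 s
v² = v₀² + 2aΔx → Δx = (2² − 17.0²)/(2·-2.1) = 67.9 m

Phase 2 (decelerating): v₀ = 2.00 m/s, a = -1 m/s².
v = v₀ + at → t = (0 − 2.00) / -1 = 2.00 s
v² = v₀² + 2aΔx → Δx = (0² − 2.00²)/(2·-1) = 2.00 m
Total time = 7.14 + 2.00 = 9.14 s

9.14 s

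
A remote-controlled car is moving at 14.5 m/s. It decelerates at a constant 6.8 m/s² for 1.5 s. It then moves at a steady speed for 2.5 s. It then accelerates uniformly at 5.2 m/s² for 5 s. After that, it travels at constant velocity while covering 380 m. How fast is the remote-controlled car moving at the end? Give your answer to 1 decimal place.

Phase 1 (decelerating): v₀ = 14.5 m/s, a = -6.8 m/s².
v = v₀ + at = 14.5 + (-6.8)(1.5) = 4.30 m/s
Δx = v₀t + ½at² = 14.5·1.5 + 0.5·-6.8·1.5² = 14.1 m

Phase 2 (constant speed): v₀ = 4.30 m/s, a = 0 m/s².
v = v₀ + at = 4.30 + (0)(2.5) = 4.30 m/s
Δx = v₀t + ½at² = 4.30·2.5 + 0.5·0·2.5² = 10.8 m

Phase 3 (accelerating): v₀ = 4.30 m/s, a = 5.2 m/s².
v = v₀ + at = 4.30 + (5.2)(5) = 30.3 m/s
Δx = v₀t + ½at² = 4.30·5 + 0.5·5.2·5² = 86.5 m

Phase 4 (constant speed): v₀ = 30.3 m/s, a = 0 m/s².
Constant speed: t = d/v = 380/30.3 = 12.5 s
Final speed = 30.3 m/s

30.3 m/s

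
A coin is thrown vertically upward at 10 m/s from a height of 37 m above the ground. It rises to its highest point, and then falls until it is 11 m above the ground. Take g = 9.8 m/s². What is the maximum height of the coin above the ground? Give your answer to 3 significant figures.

Phase 1 (rising): v₀ = 10.0 m/s, a = -9.8 m/s².
v = v₀ + at → t = (0 − 10.0) / -9.8 = 1.02 s
v² = v₀² + 2aΔx → Δx = (0² − 10.0²)/(2·-9.8) = 5.10 m
Maximum height = 37 + 5.10 = 42.1 m

42.1 m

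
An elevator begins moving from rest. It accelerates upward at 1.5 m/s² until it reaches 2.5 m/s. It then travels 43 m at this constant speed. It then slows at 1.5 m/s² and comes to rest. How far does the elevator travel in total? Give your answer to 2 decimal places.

Phase 1 (accelerating): v₀ = 0 m/s, a = 1.5 m/s².
v = v₀ + at → t = (2.5 − 0) / 1.5 = 1.67 s
v² = v₀² + 2aΔx → Δx = (2.5² − 0²)/(2·1.5) = 2.08 m

Phase 2 (constant speed): v₀ = 2.50 m/s, a = 0 m/s².
Constant speed: t = d/v = 43/2.50 = 17.2 s

Phase 3 (decelerating): v₀ = 2.50 m/s, a = -1.5 m/s².
v = v₀ + at → t = (0 − 2.50) / -1.5 = 1.67 s
v² = v₀² + 2aΔx → Δx = (0² − 2.50²)/(2·-1.5) = 2.08 m
Total distance = 2.08 + 43.0 + 2.08 = 47.2 m

47.17 m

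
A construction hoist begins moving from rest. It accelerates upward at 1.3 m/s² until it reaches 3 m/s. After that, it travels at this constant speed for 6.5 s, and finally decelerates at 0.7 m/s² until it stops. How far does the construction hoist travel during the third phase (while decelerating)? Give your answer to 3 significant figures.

Phase 1 (accelerating): v₀ = 0 m/s, a = 1.3 m/s².
v = v₀ + at → t = (3 − 0) / 1.3 = 2.31 s
v² = v₀² + 2aΔx → Δx = (3² − 0²)/(2·1.3) = 3.46 m

Phase 2 (constant speed): v₀ = 3.00 m/s, a = 0 m/s².
v = v₀ + at = 3.00 + (0)(6.5) = 3.00 m/s
Δx = v₀t + ½at² = 3.00·6.5 + 0.5·0·6.5² = 19.5 m

Phase 3 (decelerating): v₀ = 3.00 m/s, a = -0.7 m/s².
v = v₀ + at → t = (0 − 3.00) / -0.7 = 4.29 s
v² = v₀² + 2aΔx → Δx = (0² − 3.00²)/(2·-0.7) = 6.43 m
Distance in phase 3 = 6.43 m

6.43 m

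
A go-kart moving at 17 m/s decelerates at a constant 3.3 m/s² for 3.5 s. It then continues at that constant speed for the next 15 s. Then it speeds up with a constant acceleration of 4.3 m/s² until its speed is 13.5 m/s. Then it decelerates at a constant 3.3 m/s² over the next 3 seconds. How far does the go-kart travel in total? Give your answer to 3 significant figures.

164 m

Phase 1 (decelerating): v₀ = 17.0 m/s, a = -3.3 m/s².
v = v₀ + at = 17.0 + (-3.3)(3.5) = 5.45 m/s
Δx = v₀t + ½at² = 17.0·3.5 + 0.5·-3.3·3.5² = 39.3 m

Phase 2 (constant speed): v₀ = 5.45 m/s, a = 0 m/s².
v = v₀ + at = 5.45 + (0)(15) = 5.45 m/s
Δx = v₀t + ½at² = 5.45·15 + 0.5·0·15² = 81.8 m

Phase 3 (accelerating): v₀ = 5.45 m/s, a = 4.3 m/s².
v = v₀ + at → t = (13.5 − 5.45) / 4.3 = 1.87 s
v² = v₀² + 2aΔx → Δx = (13.5² − 5.45²)/(2·4.3) = 17.7 m

Phase 4 (decelerating): v₀ = 13.5 m/s, a = -3.3 m/s².
v = v₀ + at = 13.5 + (-3.3)(3) = 3.60 m/s
Δx = v₀t + ½at² = 13.5·3 + 0.5·-3.3·3² = 25.7 m
Total distance = 39.3 + 81.8 + 17.7 + 25.7 = 164 m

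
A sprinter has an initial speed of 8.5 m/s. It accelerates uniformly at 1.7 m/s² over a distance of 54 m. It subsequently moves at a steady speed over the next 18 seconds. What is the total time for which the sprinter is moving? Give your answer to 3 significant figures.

22.4 s

Phase 1 (accelerating): v₀ = 8.50 m/s, a = 1.7 m/s².
v² = v₀² + 2aΔx = 8.50² + 2·1.7·54 = 256 → v = 16.0 m/s
t = (v − v₀)/a = (16.0 − 8.50)/1.7 = 4.41 s

Phase 2 (constant speed): v₀ = 16.0 m/s, a = 0 m/s².
v = v₀ + at = 16.0 + (0)(18) = 16.0 m/s
Δx = v₀t + ½at² = 16.0·18 + 0.5·0·18² = 288 m
Total time = 4.41 + 18.0 = 22.4 s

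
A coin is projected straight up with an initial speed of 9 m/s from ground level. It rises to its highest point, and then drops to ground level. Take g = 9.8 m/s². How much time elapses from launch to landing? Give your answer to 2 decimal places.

Phase 1 (rising): v₀ = 9.00 m/s, a = -9.8 m/s².
v = v₀ + at → t = (0 − 9.00) / -9.8 = 0.918 s
v² = v₀² + 2aΔx → Δx = (0² − 9.00²)/(2·-9.8) = 4.13 m

Phase 2 (falling): v₀ = 0 m/s, a = -9.8 m/s².
Falls 4.13 m from rest: t = √(2·4.13/9.8) = 0.918 s; v = g·t = 9.00 m/s.
Total time = 0.918 + 0.918 = 1.84 s

1.84 s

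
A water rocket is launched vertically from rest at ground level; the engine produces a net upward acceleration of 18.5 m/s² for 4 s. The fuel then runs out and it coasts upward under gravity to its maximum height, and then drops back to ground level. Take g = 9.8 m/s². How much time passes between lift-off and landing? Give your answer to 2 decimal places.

Phase 1 (powered ascent): v₀ = 0 m/s, a = 18.5 m/s².
v = v₀ + at = 0 + (18.5)(4) = 74.0 m/s
Δx = v₀t + ½at² = 0·4 + 0.5·18.5·4² = 148 m

Phase 2 (coasting upward): v₀ = 74.0 m/s, a = -9.8 m/s².
v = v₀ + at → t = (0 − 74.0) / -9.8 = 7.55 s
v² = v₀² + 2aΔx → Δx = (0² − 74.0²)/(2·-9.8) = 279 m

Phase 3 (free fall): v₀ = 0 m/s, a = -9.8 m/s².
Falls 427 m from rest: t = √(2·427/9.8) = 9.34 s; v = g·t = 91.5 m/s.
Total time = 4.00 + 7.55 + 9.34 = 20.9 s

20.89 s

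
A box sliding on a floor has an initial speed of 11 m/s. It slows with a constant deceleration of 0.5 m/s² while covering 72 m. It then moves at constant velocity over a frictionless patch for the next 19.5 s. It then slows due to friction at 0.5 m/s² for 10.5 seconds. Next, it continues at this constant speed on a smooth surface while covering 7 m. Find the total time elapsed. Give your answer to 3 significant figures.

42.0 s

Phase 1 (decelerating): v₀ = 11.0 m/s, a = -0.5 m/s².
v² = v₀² + 2aΔx = 11.0² + 2·-0.5·72 = 49.0 → v = 7.00 m/s
t = (v − v₀)/a = (7.00 − 11.0)/-0.5 = 8.00 s

Phase 2 (constant speed): v₀ = 7.00 m/s, a = 0 m/s².
v = v₀ + at = 7.00 + (0)(19.5) = 7.00 m/s
Δx = v₀t + ½at² = 7.00·19.5 + 0.5·0·19.5² = 136 m

Phase 3 (decelerating): v₀ = 7.00 m/s, a = -0.5 m/s².
v = v₀ + at = 7.00 + (-0.5)(10.5) = 1.75 m/s
Δx = v₀t + ½at² = 7.00·10.5 + 0.5·-0.5·10.5² = 45.9 m

Phase 4 (constant speed): v₀ = 1.75 m/s, a = 0 m/s².
Constant speed: t = d/v = 7/1.75 = 4.00 s
Total time = 8.00 + 19.5 + 10.5 + 4.00 = 42.0 s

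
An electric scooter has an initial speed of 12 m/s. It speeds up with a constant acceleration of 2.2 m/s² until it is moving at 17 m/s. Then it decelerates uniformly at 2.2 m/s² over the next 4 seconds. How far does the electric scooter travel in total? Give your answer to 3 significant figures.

83.4 m

Phase 1 (accelerating): v₀ = 12.0 m/s, a = 2.2 m/s².
v = v₀ + at → t = (17 − 12.0) / 2.2 = 2.27 s
v² = v₀² + 2aΔx → Δx = (17² − 12.0²)/(2·2.2) = 33.0 m

Phase 2 (decelerating): v₀ = 17.0 m/s, a = -2.2 m/s².
v = v₀ + at = 17.0 + (-2.2)(4) = 8.20 m/s
Δx = v₀t + ½at² = 17.0·4 + 0.5·-2.2·4² = 50.4 m
Total distance = 33.0 + 50.4 = 83.4 m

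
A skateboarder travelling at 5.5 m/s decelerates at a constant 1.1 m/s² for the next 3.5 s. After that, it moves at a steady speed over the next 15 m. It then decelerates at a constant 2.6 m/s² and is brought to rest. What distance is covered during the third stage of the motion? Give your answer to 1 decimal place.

0.5 m

Phase 1 (decelerating): v₀ = 5.50 m/s, a = -1.1 m/s².
v = v₀ + at = 5.50 + (-1.1)(3.5) = 1.65 m/s
Δx = v₀t + ½at² = 5.50·3.5 + 0.5·-1.1·3.5² = 12.5 m

Phase 2 (constant speed): v₀ = 1.65 m/s, a = 0 m/s².
Constant speed: t = d/v = 15/1.65 = 9.09 s

Phase 3 (decelerating): v₀ = 1.65 m/s, a = -2.6 m/s².
v = v₀ + at → t = (0 − 1.65) / -2.6 = 0.635 s
v² = v₀² + 2aΔx → Δx = (0² − 1.65²)/(2·-2.6) = 0.524 m
Distance in phase 3 = 0.524 m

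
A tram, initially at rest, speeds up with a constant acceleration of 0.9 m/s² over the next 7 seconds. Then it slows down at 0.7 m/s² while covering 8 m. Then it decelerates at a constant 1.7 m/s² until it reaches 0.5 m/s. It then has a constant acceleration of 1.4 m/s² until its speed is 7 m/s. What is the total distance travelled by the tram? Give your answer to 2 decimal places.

55.77 m

Phase 1 (accelerating): v₀ = 0 m/s, a = 0.9 m/s².
v = v₀ + at = 0 + (0.9)(7) = 6.30 m/s
Δx = v₀t + ½at² = 0·7 + 0.5·0.9·7² = 22.1 m

Phase 2 (decelerating): v₀ = 6.30 m/s, a = -0.7 m/s².
v² = v₀² + 2aΔx = 6.30² + 2·-0.7·8 = 28.5 → v = 5.34 m/s
t = (v − v₀)/a = (5.34 − 6.30)/-0.7 = 1.37 s

Phase 3 (decelerating): v₀ = 5.34 m/s, a = -1.7 m/s².
v = v₀ + at → t = (0.5 − 5.34) / -1.7 = 2.85 s
v² = v₀² + 2aΔx → Δx = (0.5² − 5.34²)/(2·-1.7) = 8.31 m

Phase 4 (accelerating): v₀ = 0.500 m/s, a = 1.4 m/s².
v = v₀ + at → t = (7 − 0.500) / 1.4 = 4.64 s
v² = v₀² + 2aΔx → Δx = (7² − 0.500²)/(2·1.4) = 17.4 m
Total distance = 22.1 + 8.00 + 8.31 + 17.4 = 55.8 m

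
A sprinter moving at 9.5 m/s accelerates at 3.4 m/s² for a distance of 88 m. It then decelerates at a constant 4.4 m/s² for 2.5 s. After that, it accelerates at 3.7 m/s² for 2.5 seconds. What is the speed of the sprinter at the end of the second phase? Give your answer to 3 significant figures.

15.2 m/s

Phase 1 (accelerating): v₀ = 9.50 m/s, a = 3.4 m/s².
v² = v₀² + 2aΔx = 9.50² + 2·3.4·88 = 689 → v = 26.2 m/s
t = (v − v₀)/a = (26.2 − 9.50)/3.4 = 4.92 s

Phase 2 (decelerating): v₀ = 26.2 m/s, a = -4.4 m/s².
v = v₀ + at = 26.2 + (-4.4)(2.5) = 15.2 m/s
Δx = v₀t + ½at² = 26.2·2.5 + 0.5·-4.4·2.5² = 51.9 m
Speed at end of phase 2 = 15.2 m/s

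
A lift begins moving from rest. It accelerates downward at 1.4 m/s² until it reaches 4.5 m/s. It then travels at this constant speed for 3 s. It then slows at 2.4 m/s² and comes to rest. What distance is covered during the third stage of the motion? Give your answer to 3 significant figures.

4.22 m

Phase 1 (accelerating): v₀ = 0 m/s, a = 1.4 m/s².
v = v₀ + at → t = (4.5 − 0) / 1.4 = 3.21 s
v² = v₀² + 2aΔx → Δx = (4.5² − 0²)/(2·1.4) = 7.23 m

Phase 2 (constant speed): v₀ = 4.50 m/s, a = 0 m/s².
v = v₀ + at = 4.50 + (0)(3) = 4.50 m/s
Δx = v₀t + ½at² = 4.50·3 + 0.5·0·3² = 13.5 m

Phase 3 (decelerating): v₀ = 4.50 m/s, a = -2.4 m/s².
v = v₀ + at → t = (0 − 4.50) / -2.4 = 1.88 s
v² = v₀² + 2aΔx → Δx = (0² − 4.50²)/(2·-2.4) = 4.22 m
Distance in phase 3 = 4.22 m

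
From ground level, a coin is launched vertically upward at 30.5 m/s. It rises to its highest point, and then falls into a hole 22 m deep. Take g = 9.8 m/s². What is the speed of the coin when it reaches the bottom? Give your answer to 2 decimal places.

Phase 1 (rising): v₀ = 30.5 m/s, a = -9.8 m/s².
v = v₀ + at → t = (0 − 30.5) / -9.8 = 3.11 s
v² = v₀² + 2aΔx → Δx = (0² − 30.5²)/(2·-9.8) = 47.5 m

Phase 2 (falling): v₀ = 0 m/s, a = -9.8 m/s².
Falls 69.5 m from rest: t = √(2·69.5/9.8) = 3.77 s; v = g·t = 36.9 m/s.
Final speed = 36.9 m/s

36.90 m/s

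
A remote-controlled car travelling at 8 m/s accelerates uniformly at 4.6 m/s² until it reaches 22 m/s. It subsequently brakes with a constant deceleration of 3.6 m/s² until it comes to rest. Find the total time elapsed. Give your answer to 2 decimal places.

9.15 s

Phase 1 (accelerating): v₀ = 8.00 m/s, a = 4.6 m/s².
v = v₀ + at → t = (22 − 8.00) / 4.6 = 3.04 s
v² = v₀² + 2aΔx → Δx = (22² − 8.00²)/(2·4.6) = 45.7 m

Phase 2 (decelerating): v₀ = 22.0 m/s, a = -3.6 m/s².
v = v₀ + at → t = (0 − 22.0) / -3.6 = 6.11 s
v² = v₀² + 2aΔx → Δx = (0² − 22.0²)/(2·-3.6) = 67.2 m
Total time = 3.04 + 6.11 = 9.15 s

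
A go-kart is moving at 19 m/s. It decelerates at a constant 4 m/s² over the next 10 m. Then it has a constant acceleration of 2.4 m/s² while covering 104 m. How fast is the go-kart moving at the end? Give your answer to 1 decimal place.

27.9 m/s

Phase 1 (decelerating): v₀ = 19.0 m/s, a = -4 m/s².
v² = v₀² + 2aΔx = 19.0² + 2·-4·10 = 281 → v = 16.8 m/s
t = (v − v₀)/a = (16.8 − 19.0)/-4 = 0.559 s

Phase 2 (accelerating): v₀ = 16.8 m/s, a = 2.4 m/s².
v² = v₀² + 2aΔx = 16.8² + 2·2.4·104 = 780 → v = 27.9 m/s
t = (v − v₀)/a = (27.9 − 16.8)/2.4 = 4.65 s
Final speed = 27.9 m/s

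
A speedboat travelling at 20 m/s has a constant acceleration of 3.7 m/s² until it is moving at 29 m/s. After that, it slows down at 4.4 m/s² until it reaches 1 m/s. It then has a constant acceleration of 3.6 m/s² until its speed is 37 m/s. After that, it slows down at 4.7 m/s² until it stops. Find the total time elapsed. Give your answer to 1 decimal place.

Phase 1 (accelerating): v₀ = 20.0 m/s, a = 3.7 m/s².
v = v₀ + at → t = (29 − 20.0) / 3.7 = 2.43 s
v² = v₀² + 2aΔx → Δx = (29² − 20.0²)/(2·3.7) = 59.6 m

Phase 2 (decelerating): v₀ = 29.0 m/s, a = -4.4 m/s².
v = v₀ + at → t = (1 − 29.0) / -4.4 = 6.36 s
v² = v₀² + 2aΔx → Δx = (1² − 29.0²)/(2·-4.4) = 95.5 m

Phase 3 (accelerating): v₀ = 1.00 m/s, a = 3.6 m/s².
v = v₀ + at → t = (37 − 1.00) / 3.6 = 10.0 s
v² = v₀² + 2aΔx → Δx = (37² − 1.00²)/(2·3.6) = 190 m

Phase 4 (decelerating): v₀ = 37.0 m/s, a = -4.7 m/s².
v = v₀ + at → t = (0 − 37.0) / -4.7 = 7.87 s
v² = v₀² + 2aΔx → Δx = (0² − 37.0²)/(2·-4.7) = 146 m
Total time = 2.43 + 6.36 + 10.0 + 7.87 = 26.7 s

26.7 s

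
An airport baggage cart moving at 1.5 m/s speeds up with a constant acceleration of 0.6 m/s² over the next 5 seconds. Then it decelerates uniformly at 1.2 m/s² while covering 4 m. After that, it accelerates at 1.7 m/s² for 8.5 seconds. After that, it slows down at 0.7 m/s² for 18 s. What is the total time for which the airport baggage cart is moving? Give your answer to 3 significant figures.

32.5 s

Phase 1 (accelerating): v₀ = 1.50 m/s, a = 0.6 m/s².
v = v₀ + at = 1.50 + (0.6)(5) = 4.50 m/s
Δx = v₀t + ½at² = 1.50·5 + 0.5·0.6·5² = 15.0 m

Phase 2 (decelerating): v₀ = 4.50 m/s, a = -1.2 m/s².
v² = v₀² + 2aΔx = 4.50² + 2·-1.2·4 = 10.7 → v = 3.26 m/s
t = (v − v₀)/a = (3.26 − 4.50)/-1.2 = 1.03 s

Phase 3 (accelerating): v₀ = 3.26 m/s, a = 1.7 m/s².
v = v₀ + at = 3.26 + (1.7)(8.5) = 17.7 m/s
Δx = v₀t + ½at² = 3.26·8.5 + 0.5·1.7·8.5² = 89.2 m

Phase 4 (decelerating): v₀ = 17.7 m/s, a = -0.7 m/s².
v = v₀ + at = 17.7 + (-0.7)(18) = 5.11 m/s
Δx = v₀t + ½at² = 17.7·18 + 0.5·-0.7·18² = 205 m
Total time = 5.00 + 1.03 + 8.50 + 18.0 = 32.5 s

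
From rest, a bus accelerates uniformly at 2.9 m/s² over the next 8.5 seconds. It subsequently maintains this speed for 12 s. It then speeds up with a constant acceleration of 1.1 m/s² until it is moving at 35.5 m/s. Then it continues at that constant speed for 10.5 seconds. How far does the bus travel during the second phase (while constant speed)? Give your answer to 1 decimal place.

Phase 1 (accelerating): v₀ = 0 m/s, a = 2.9 m/s².
v = v₀ + at = 0 + (2.9)(8.5) = 24.6 m/s
Δx = v₀t + ½at² = 0·8.5 + 0.5·2.9·8.5² = 105 m

Phase 2 (constant speed): v₀ = 24.6 m/s, a = 0 m/s².
v = v₀ + at = 24.6 + (0)(12) = 24.6 m/s
Δx = v₀t + ½at² = 24.6·12 + 0.5·0·12² = 296 m
Distance in phase 2 = 296 m

295.8 m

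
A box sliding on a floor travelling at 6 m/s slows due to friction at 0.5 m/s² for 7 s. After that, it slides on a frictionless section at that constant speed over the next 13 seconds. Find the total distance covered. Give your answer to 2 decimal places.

62.25 m

Phase 1 (decelerating): v₀ = 6.00 m/s, a = -0.5 m/s².
v = v₀ + at = 6.00 + (-0.5)(7) = 2.50 m/s
Δx = v₀t + ½at² = 6.00·7 + 0.5·-0.5·7² = 29.8 m

Phase 2 (constant speed): v₀ = 2.50 m/s, a = 0 m/s².
v = v₀ + at = 2.50 + (0)(13) = 2.50 m/s
Δx = v₀t + ½at² = 2.50·13 + 0.5·0·13² = 32.5 m
Total distance = 29.8 + 32.5 = 62.2 m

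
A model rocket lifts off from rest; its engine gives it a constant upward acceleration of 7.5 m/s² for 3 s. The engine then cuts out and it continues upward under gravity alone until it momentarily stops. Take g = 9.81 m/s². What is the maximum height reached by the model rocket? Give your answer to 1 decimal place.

59.6 m

Phase 1 (powered ascent): v₀ = 0 m/s, a = 7.5 m/s².
v = v₀ + at = 0 + (7.5)(3) = 22.5 m/s
Δx = v₀t + ½at² = 0·3 + 0.5·7.5·3² = 33.8 m

Phase 2 (coasting upward): v₀ = 22.5 m/s, a = -9.81 m/s².
v = v₀ + at → t = (0 − 22.5) / -9.81 = 2.29 s
v² = v₀² + 2aΔx → Δx = (0² − 22.5²)/(2·-9.81) = 25.8 m
Maximum height = 33.8 + 25.8 = 59.6 m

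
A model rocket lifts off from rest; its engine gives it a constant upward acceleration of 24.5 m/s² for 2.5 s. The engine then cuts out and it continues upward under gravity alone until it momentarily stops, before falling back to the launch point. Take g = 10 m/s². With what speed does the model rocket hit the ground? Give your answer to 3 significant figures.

72.7 m/s

Phase 1 (powered ascent): v₀ = 0 m/s, a = 24.5 m/s².
v = v₀ + at = 0 + (24.5)(2.5) = 61.2 m/s
Δx = v₀t + ½at² = 0·2.5 + 0.5·24.5·2.5² = 76.6 m

Phase 2 (coasting upward): v₀ = 61.2 m/s, a = -10 m/s².
v = v₀ + at → t = (0 − 61.2) / -10 = 6.12 s
v² = v₀² + 2aΔx → Δx = (0² − 61.2²)/(2·-10) = 188 m

Phase 3 (free fall): v₀ = 0 m/s, a = -10 m/s².
Falls 264 m from rest: t = √(2·264/10) = 7.27 s; v = g·t = 72.7 m/s.
Impact speed = 72.7 m/s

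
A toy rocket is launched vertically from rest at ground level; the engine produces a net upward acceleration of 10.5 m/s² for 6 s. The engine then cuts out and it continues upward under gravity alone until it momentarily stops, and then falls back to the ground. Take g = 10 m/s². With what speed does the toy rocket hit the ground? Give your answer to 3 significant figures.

88.0 m/s

Phase 1 (powered ascent): v₀ = 0 m/s, a = 10.5 m/s².
v = v₀ + at = 0 + (10.5)(6) = 63.0 m/s
Δx = v₀t + ½at² = 0·6 + 0.5·10.5·6² = 189 m

Phase 2 (coasting upward): v₀ = 63.0 m/s, a = -10 m/s².
v = v₀ + at → t = (0 − 63.0) / -10 = 6.30 s
v² = v₀² + 2aΔx → Δx = (0² − 63.0²)/(2·-10) = 198 m

Phase 3 (free fall): v₀ = 0 m/s, a = -10 m/s².
Falls 387 m from rest: t = √(2·387/10) = 8.80 s; v = g·t = 88.0 m/s.
Impact speed = 88.0 m/s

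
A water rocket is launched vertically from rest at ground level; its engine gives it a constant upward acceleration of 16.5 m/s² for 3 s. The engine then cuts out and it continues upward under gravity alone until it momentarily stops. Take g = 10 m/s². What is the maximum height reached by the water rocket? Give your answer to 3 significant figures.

197 m

Phase 1 (powered ascent): v₀ = 0 m/s, a = 16.5 m/s².
v = v₀ + at = 0 + (16.5)(3) = 49.5 m/s
Δx = v₀t + ½at² = 0·3 + 0.5·16.5·3² = 74.2 m

Phase 2 (coasting upward): v₀ = 49.5 m/s, a = -10 m/s².
v = v₀ + at → t = (0 − 49.5) / -10 = 4.95 s
v² = v₀² + 2aΔx → Δx = (0² − 49.5²)/(2·-10) = 123 m
Maximum height = 74.2 + 123 = 197 m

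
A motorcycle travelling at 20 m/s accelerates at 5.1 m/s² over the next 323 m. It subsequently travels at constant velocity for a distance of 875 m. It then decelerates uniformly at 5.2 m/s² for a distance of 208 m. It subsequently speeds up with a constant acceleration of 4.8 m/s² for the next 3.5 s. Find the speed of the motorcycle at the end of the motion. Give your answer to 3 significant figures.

Phase 1 (accelerating): v₀ = 20.0 m/s, a = 5.1 m/s².
v² = v₀² + 2aΔx = 20.0² + 2·5.1·323 = 3690 → v = 60.8 m/s
t = (v − v₀)/a = (60.8 − 20.0)/5.1 = 8.00 s

Phase 2 (constant speed): v₀ = 60.8 m/s, a = 0 m/s².
Constant speed: t = d/v = 875/60.8 = 14.4 s

Phase 3 (decelerating): v₀ = 60.8 m/s, a = -5.2 m/s².
v² = v₀² + 2aΔx = 60.8² + 2·-5.2·208 = 1530 → v = 39.1 m/s
t = (v − v₀)/a = (39.1 − 60.8)/-5.2 = 4.16 s

Phase 4 (accelerating): v₀ = 39.1 m/s, a = 4.8 m/s².
v = v₀ + at = 39.1 + (4.8)(3.5) = 55.9 m/s
Δx = v₀t + ½at² = 39.1·3.5 + 0.5·4.8·3.5² = 166 m
Final speed = 55.9 m/s

55.9 m/s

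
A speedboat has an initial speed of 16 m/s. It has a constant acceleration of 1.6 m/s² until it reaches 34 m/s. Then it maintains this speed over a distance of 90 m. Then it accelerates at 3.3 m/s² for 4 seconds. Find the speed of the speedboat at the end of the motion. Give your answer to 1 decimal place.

47.2 m/s

Phase 1 (accelerating): v₀ = 16.0 m/s, a = 1.6 m/s².
v = v₀ + at → t = (34 − 16.0) / 1.6 = 11.2 s
v² = v₀² + 2aΔx → Δx = (34² − 16.0²)/(2·1.6) = 281 m

Phase 2 (constant speed): v₀ = 34.0 m/s, a = 0 m/s².
Constant speed: t = d/v = 90/34.0 = 2.65 s

Phase 3 (accelerating): v₀ = 34.0 m/s, a = 3.3 m/s².
v = v₀ + at = 34.0 + (3.3)(4) = 47.2 m/s
Δx = v₀t + ½at² = 34.0·4 + 0.5·3.3·4² = 162 m
Final speed = 47.2 m/s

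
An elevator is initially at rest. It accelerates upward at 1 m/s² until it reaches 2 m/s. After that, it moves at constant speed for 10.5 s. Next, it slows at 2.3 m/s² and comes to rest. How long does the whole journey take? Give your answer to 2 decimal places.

13.37 s

Phase 1 (accelerating): v₀ = 0 m/s, a = 1 m/s².
v = v₀ + at → t = (2 − 0) / 1 = 2.00 s
v² = v₀² + 2aΔx → Δx = (2² − 0²)/(2·1) = 2.00 m

Phase 2 (constant speed): v₀ = 2.00 m/s, a = 0 m/s².
v = v₀ + at = 2.00 + (0)(10.5) = 2.00 m/s
Δx = v₀t + ½at² = 2.00·10.5 + 0.5·0·10.5² = 21.0 m

Phase 3 (decelerating): v₀ = 2.00 m/s, a = -2.3 m/s².
v = v₀ + at → t = (0 − 2.00) / -2.3 = 0.870 s
v² = v₀² + 2aΔx → Δx = (0² − 2.00²)/(2·-2.3) = 0.870 m
Total time = 2.00 + 10.5 + 0.870 = 13.4 s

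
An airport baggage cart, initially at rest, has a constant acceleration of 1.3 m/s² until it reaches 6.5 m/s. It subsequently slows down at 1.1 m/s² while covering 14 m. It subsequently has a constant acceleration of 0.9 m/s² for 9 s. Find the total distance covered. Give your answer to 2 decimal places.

Phase 1 (accelerating): v₀ = 0 m/s, a = 1.3 m/s².
v = v₀ + at → t = (6.5 − 0) / 1.3 = 5.00 s
v² = v₀² + 2aΔx → Δx = (6.5² − 0²)/(2·1.3) = 16.2 m

Phase 2 (decelerating): v₀ = 6.50 m/s, a = -1.1 m/s².
v² = v₀² + 2aΔx = 6.50² + 2·-1.1·14 = 11.4 → v = 3.38 m/s
t = (v − v₀)/a = (3.38 − 6.50)/-1.1 = 2.83 s

Phase 3 (accelerating): v₀ = 3.38 m/s, a = 0.9 m/s².
v = v₀ + at = 3.38 + (0.9)(9) = 11.5 m/s
Δx = v₀t + ½at² = 3.38·9 + 0.5·0.9·9² = 66.9 m
Total distance = 16.2 + 14.0 + 66.9 = 97.2 m

97.15 m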